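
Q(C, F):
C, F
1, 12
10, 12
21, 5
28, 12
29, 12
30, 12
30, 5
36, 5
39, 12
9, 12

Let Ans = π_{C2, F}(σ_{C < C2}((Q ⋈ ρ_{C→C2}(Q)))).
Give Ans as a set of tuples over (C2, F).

ρ[C→C2]: schema becomes (C2, F); tuples unchanged.
Q ⋈ ρ_{C→C2}(Q) (natural join on F): {(1, 12, 1), (1, 12, 10), (1, 12, 28), (1, 12, 29), (1, 12, 30), (1, 12, 39), (1, 12, 9), (10, 12, 1), (10, 12, 10), (10, 12, 28), (10, 12, 29), (10, 12, 30), (10, 12, 39), (10, 12, 9), (21, 5, 21), (21, 5, 30), (21, 5, 36), (28, 12, 1), (28, 12, 10), (28, 12, 28), (28, 12, 29), (28, 12, 30), (28, 12, 39), (28, 12, 9), (29, 12, 1), (29, 12, 10), (29, 12, 28), (29, 12, 29), (29, 12, 30), (29, 12, 39), (29, 12, 9), (30, 12, 1), (30, 12, 10), (30, 12, 28), (30, 12, 29), (30, 12, 30), (30, 12, 39), (30, 12, 9), (30, 5, 21), (30, 5, 30), (30, 5, 36), (36, 5, 21), (36, 5, 30), (36, 5, 36), (39, 12, 1), (39, 12, 10), (39, 12, 28), (39, 12, 29), (39, 12, 30), (39, 12, 39), (39, 12, 9), (9, 12, 1), (9, 12, 10), (9, 12, 28), (9, 12, 29), (9, 12, 30), (9, 12, 39), (9, 12, 9)}
Apply σ_{C < C2}; surviving tuples: {(1, 12, 10), (1, 12, 28), (1, 12, 29), (1, 12, 30), (1, 12, 39), (1, 12, 9), (10, 12, 28), (10, 12, 29), (10, 12, 30), (10, 12, 39), (21, 5, 30), (21, 5, 36), (28, 12, 29), (28, 12, 30), (28, 12, 39), (29, 12, 30), (29, 12, 39), (30, 12, 39), (30, 5, 36), (9, 12, 10), (9, 12, 28), (9, 12, 29), (9, 12, 30), (9, 12, 39)}
π_{C2, F} gives {(10, 12), (28, 12), (29, 12), (30, 12), (30, 5), (36, 5), (39, 12), (9, 12)} (16 duplicate(s) eliminated).

{(10, 12), (28, 12), (29, 12), (30, 12), (30, 5), (36, 5), (39, 12), (9, 12)}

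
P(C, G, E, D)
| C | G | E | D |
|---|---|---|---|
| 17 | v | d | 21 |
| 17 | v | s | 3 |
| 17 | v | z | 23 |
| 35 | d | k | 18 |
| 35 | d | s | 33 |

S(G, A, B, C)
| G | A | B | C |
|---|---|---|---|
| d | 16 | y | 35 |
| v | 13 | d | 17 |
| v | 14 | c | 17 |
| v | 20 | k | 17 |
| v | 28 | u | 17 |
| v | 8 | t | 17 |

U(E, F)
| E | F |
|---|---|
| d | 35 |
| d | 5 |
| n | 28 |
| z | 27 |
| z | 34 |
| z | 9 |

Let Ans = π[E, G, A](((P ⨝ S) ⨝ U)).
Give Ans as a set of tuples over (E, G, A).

Joining P and S on C, G yields {(17, v, d, 21, 13, d), (17, v, d, 21, 14, c), (17, v, d, 21, 20, k), (17, v, d, 21, 28, u), (17, v, d, 21, 8, t), (17, v, s, 3, 13, d), (17, v, s, 3, 14, c), (17, v, s, 3, 20, k), (17, v, s, 3, 28, u), (17, v, s, 3, 8, t), (17, v, z, 23, 13, d), (17, v, z, 23, 14, c), (17, v, z, 23, 20, k), (17, v, z, 23, 28, u), (17, v, z, 23, 8, t), (35, d, k, 18, 16, y), (35, d, s, 33, 16, y)}.
Joining (P ⨝ S) and U on E yields {(17, v, d, 21, 13, d, 35), (17, v, d, 21, 13, d, 5), (17, v, d, 21, 14, c, 35), (17, v, d, 21, 14, c, 5), (17, v, d, 21, 20, k, 35), (17, v, d, 21, 20, k, 5), (17, v, d, 21, 28, u, 35), (17, v, d, 21, 28, u, 5), (17, v, d, 21, 8, t, 35), (17, v, d, 21, 8, t, 5), (17, v, z, 23, 13, d, 27), (17, v, z, 23, 13, d, 34), (17, v, z, 23, 13, d, 9), (17, v, z, 23, 14, c, 27), (17, v, z, 23, 14, c, 34), (17, v, z, 23, 14, c, 9), (17, v, z, 23, 20, k, 27), (17, v, z, 23, 20, k, 34), (17, v, z, 23, 20, k, 9), (17, v, z, 23, 28, u, 27), (17, v, z, 23, 28, u, 34), (17, v, z, 23, 28, u, 9), (17, v, z, 23, 8, t, 27), (17, v, z, 23, 8, t, 34), (17, v, z, 23, 8, t, 9)}.
Keep only column(s) E, G, A (15 duplicate(s) eliminated): {(d, v, 13), (d, v, 14), (d, v, 20), (d, v, 28), (d, v, 8), (z, v, 13), (z, v, 14), (z, v, 20), (z, v, 28), (z, v, 8)}

{(d, v, 13), (d, v, 14), (d, v, 20), (d, v, 28), (d, v, 8), (z, v, 13), (z, v, 14), (z, v, 20), (z, v, 28), (z, v, 8)}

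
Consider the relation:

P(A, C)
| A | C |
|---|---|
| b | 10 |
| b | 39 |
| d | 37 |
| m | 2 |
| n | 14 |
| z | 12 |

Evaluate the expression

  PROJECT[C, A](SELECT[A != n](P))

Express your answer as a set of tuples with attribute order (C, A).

Filtering on A != n leaves {(b, 10), (b, 39), (d, 37), (m, 2), (z, 12)}.
π[C, A]: project onto (C, A) → {(10, b), (12, z), (2, m), (37, d), (39, b)}

{(10, b), (12, z), (2, m), (37, d), (39, b)}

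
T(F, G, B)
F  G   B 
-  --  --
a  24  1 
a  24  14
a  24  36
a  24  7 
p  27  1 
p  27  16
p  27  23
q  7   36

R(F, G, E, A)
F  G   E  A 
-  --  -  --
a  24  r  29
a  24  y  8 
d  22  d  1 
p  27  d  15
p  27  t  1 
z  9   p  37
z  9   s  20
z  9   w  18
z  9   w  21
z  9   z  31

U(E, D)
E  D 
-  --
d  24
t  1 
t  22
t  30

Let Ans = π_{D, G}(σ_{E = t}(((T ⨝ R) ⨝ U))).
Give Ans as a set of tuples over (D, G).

{(1, 27), (22, 27), (30, 27)}

Joining T and R on F, G yields {(a, 24, 1, r, 29), (a, 24, 1, y, 8), (a, 24, 14, r, 29), (a, 24, 14, y, 8), (a, 24, 36, r, 29), (a, 24, 36, y, 8), (a, 24, 7, r, 29), (a, 24, 7, y, 8), (p, 27, 1, d, 15), (p, 27, 1, t, 1), (p, 27, 16, d, 15), (p, 27, 16, t, 1), (p, 27, 23, d, 15), (p, 27, 23, t, 1)}.
Joining (T ⨝ R) and U on E yields {(p, 27, 1, d, 15, 24), (p, 27, 1, t, 1, 1), (p, 27, 1, t, 1, 22), (p, 27, 1, t, 1, 30), (p, 27, 16, d, 15, 24), (p, 27, 16, t, 1, 1), (p, 27, 16, t, 1, 22), (p, 27, 16, t, 1, 30), (p, 27, 23, d, 15, 24), (p, 27, 23, t, 1, 1), (p, 27, 23, t, 1, 22), (p, 27, 23, t, 1, 30)}.
Selection E = t: {(p, 27, 1, t, 1, 1), (p, 27, 1, t, 1, 22), (p, 27, 1, t, 1, 30), (p, 27, 16, t, 1, 1), (p, 27, 16, t, 1, 22), (p, 27, 16, t, 1, 30), (p, 27, 23, t, 1, 1), (p, 27, 23, t, 1, 22), (p, 27, 23, t, 1, 30)}
Keep only column(s) D, G (6 duplicate(s) eliminated): {(1, 27), (22, 27), (30, 27)}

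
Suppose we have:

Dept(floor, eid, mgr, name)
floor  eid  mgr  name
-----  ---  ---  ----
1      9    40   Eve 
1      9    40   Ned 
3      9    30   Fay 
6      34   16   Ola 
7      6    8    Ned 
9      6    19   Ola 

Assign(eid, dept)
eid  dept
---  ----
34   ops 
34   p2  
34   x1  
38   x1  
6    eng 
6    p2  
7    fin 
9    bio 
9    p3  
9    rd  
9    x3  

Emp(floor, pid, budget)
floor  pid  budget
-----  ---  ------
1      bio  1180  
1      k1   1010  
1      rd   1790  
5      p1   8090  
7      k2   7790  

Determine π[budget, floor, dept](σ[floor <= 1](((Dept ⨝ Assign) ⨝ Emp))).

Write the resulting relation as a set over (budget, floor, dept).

Joining Dept and Assign on eid yields {(1, 9, 40, Eve, bio), (1, 9, 40, Eve, p3), (1, 9, 40, Eve, rd), (1, 9, 40, Eve, x3), (1, 9, 40, Ned, bio), (1, 9, 40, Ned, p3), (1, 9, 40, Ned, rd), (1, 9, 40, Ned, x3), (3, 9, 30, Fay, bio), (3, 9, 30, Fay, p3), (3, 9, 30, Fay, rd), (3, 9, 30, Fay, x3), (6, 34, 16, Ola, ops), (6, 34, 16, Ola, p2), (6, 34, 16, Ola, x1), (7, 6, 8, Ned, eng), (7, 6, 8, Ned, p2), (9, 6, 19, Ola, eng), (9, 6, 19, Ola, p2)}.
Joining (Dept ⨝ Assign) and Emp on floor yields {(1, 9, 40, Eve, bio, bio, 1180), (1, 9, 40, Eve, bio, k1, 1010), (1, 9, 40, Eve, bio, rd, 1790), (1, 9, 40, Eve, p3, bio, 1180), (1, 9, 40, Eve, p3, k1, 1010), (1, 9, 40, Eve, p3, rd, 1790), (1, 9, 40, Eve, rd, bio, 1180), (1, 9, 40, Eve, rd, k1, 1010), (1, 9, 40, Eve, rd, rd, 1790), (1, 9, 40, Eve, x3, bio, 1180), (1, 9, 40, Eve, x3, k1, 1010), (1, 9, 40, Eve, x3, rd, 1790), (1, 9, 40, Ned, bio, bio, 1180), (1, 9, 40, Ned, bio, k1, 1010), (1, 9, 40, Ned, bio, rd, 1790), (1, 9, 40, Ned, p3, bio, 1180), (1, 9, 40, Ned, p3, k1, 1010), (1, 9, 40, Ned, p3, rd, 1790), (1, 9, 40, Ned, rd, bio, 1180), (1, 9, 40, Ned, rd, k1, 1010), (1, 9, 40, Ned, rd, rd, 1790), (1, 9, 40, Ned, x3, bio, 1180), (1, 9, 40, Ned, x3, k1, 1010), (1, 9, 40, Ned, x3, rd, 1790), (7, 6, 8, Ned, eng, k2, 7790), (7, 6, 8, Ned, p2, k2, 7790)}.
Selection floor <= 1: {(1, 9, 40, Eve, bio, bio, 1180), (1, 9, 40, Eve, bio, k1, 1010), (1, 9, 40, Eve, bio, rd, 1790), (1, 9, 40, Eve, p3, bio, 1180), (1, 9, 40, Eve, p3, k1, 1010), (1, 9, 40, Eve, p3, rd, 1790), (1, 9, 40, Eve, rd, bio, 1180), (1, 9, 40, Eve, rd, k1, 1010), (1, 9, 40, Eve, rd, rd, 1790), (1, 9, 40, Eve, x3, bio, 1180), (1, 9, 40, Eve, x3, k1, 1010), (1, 9, 40, Eve, x3, rd, 1790), (1, 9, 40, Ned, bio, bio, 1180), (1, 9, 40, Ned, bio, k1, 1010), (1, 9, 40, Ned, bio, rd, 1790), (1, 9, 40, Ned, p3, bio, 1180), (1, 9, 40, Ned, p3, k1, 1010), (1, 9, 40, Ned, p3, rd, 1790), (1, 9, 40, Ned, rd, bio, 1180), (1, 9, 40, Ned, rd, k1, 1010), (1, 9, 40, Ned, rd, rd, 1790), (1, 9, 40, Ned, x3, bio, 1180), (1, 9, 40, Ned, x3, k1, 1010), (1, 9, 40, Ned, x3, rd, 1790)}
π[budget, floor, dept]: project onto (budget, floor, dept) (12 duplicate(s) eliminated) → {(1010, 1, bio), (1010, 1, p3), (1010, 1, rd), (1010, 1, x3), (1180, 1, bio), (1180, 1, p3), (1180, 1, rd), (1180, 1, x3), (1790, 1, bio), (1790, 1, p3), (1790, 1, rd), (1790, 1, x3)}

{(1010, 1, bio), (1010, 1, p3), (1010, 1, rd), (1010, 1, x3), (1180, 1, bio), (1180, 1, p3), (1180, 1, rd), (1180, 1, x3), (1790, 1, bio), (1790, 1, p3), (1790, 1, rd), (1790, 1, x3)}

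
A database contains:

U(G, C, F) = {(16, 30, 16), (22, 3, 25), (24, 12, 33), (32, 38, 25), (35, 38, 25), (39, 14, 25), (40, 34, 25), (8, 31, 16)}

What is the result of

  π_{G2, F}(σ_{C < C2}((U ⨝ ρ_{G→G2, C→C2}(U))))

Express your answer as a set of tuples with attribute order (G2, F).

{(32, 25), (35, 25), (39, 25), (40, 25), (8, 16)}

ρ[G→G2, C→C2]: schema becomes (G2, C2, F); tuples unchanged.
Natural join on F: {(16, 30, 16, 16, 30), (16, 30, 16, 8, 31), (22, 3, 25, 22, 3), (22, 3, 25, 32, 38), (22, 3, 25, 35, 38), (22, 3, 25, 39, 14), (22, 3, 25, 40, 34), (24, 12, 33, 24, 12), (32, 38, 25, 22, 3), (32, 38, 25, 32, 38), (32, 38, 25, 35, 38), (32, 38, 25, 39, 14), (32, 38, 25, 40, 34), (35, 38, 25, 22, 3), (35, 38, 25, 32, 38), (35, 38, 25, 35, 38), (35, 38, 25, 39, 14), (35, 38, 25, 40, 34), (39, 14, 25, 22, 3), (39, 14, 25, 32, 38), (39, 14, 25, 35, 38), (39, 14, 25, 39, 14), (39, 14, 25, 40, 34), (40, 34, 25, 22, 3), (40, 34, 25, 32, 38), (40, 34, 25, 35, 38), (40, 34, 25, 39, 14), (40, 34, 25, 40, 34), (8, 31, 16, 16, 30), (8, 31, 16, 8, 31)}
Filtering on C < C2 leaves {(16, 30, 16, 8, 31), (22, 3, 25, 32, 38), (22, 3, 25, 35, 38), (22, 3, 25, 39, 14), (22, 3, 25, 40, 34), (39, 14, 25, 32, 38), (39, 14, 25, 35, 38), (39, 14, 25, 40, 34), (40, 34, 25, 32, 38), (40, 34, 25, 35, 38)}.
π_{G2, F} gives {(32, 25), (35, 25), (39, 25), (40, 25), (8, 16)} (5 duplicate(s) eliminated).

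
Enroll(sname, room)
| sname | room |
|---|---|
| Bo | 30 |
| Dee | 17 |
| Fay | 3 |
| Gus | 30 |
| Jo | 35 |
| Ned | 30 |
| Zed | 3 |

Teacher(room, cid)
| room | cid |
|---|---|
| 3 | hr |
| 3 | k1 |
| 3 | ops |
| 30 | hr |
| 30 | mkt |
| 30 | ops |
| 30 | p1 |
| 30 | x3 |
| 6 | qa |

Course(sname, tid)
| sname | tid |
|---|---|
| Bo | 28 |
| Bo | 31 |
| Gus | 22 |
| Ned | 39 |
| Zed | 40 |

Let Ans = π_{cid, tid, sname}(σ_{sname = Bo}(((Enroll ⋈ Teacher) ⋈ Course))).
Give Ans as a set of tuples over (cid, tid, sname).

{(hr, 28, Bo), (hr, 31, Bo), (mkt, 28, Bo), (mkt, 31, Bo), (ops, 28, Bo), (ops, 31, Bo), (p1, 28, Bo), (p1, 31, Bo), (x3, 28, Bo), (x3, 31, Bo)}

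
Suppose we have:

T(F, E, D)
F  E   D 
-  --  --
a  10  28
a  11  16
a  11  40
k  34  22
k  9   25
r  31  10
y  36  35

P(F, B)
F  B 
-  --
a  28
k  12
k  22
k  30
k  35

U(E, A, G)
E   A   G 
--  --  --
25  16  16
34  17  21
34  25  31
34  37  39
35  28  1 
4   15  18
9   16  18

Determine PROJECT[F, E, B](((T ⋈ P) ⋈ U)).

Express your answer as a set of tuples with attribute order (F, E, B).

Natural join on F: {(a, 10, 28, 28), (a, 11, 16, 28), (a, 11, 40, 28), (k, 34, 22, 12), (k, 34, 22, 22), (k, 34, 22, 30), (k, 34, 22, 35), (k, 9, 25, 12), (k, 9, 25, 22), (k, 9, 25, 30), (k, 9, 25, 35)}
Natural join on E: {(k, 34, 22, 12, 17, 21), (k, 34, 22, 12, 25, 31), (k, 34, 22, 12, 37, 39), (k, 34, 22, 22, 17, 21), (k, 34, 22, 22, 25, 31), (k, 34, 22, 22, 37, 39), (k, 34, 22, 30, 17, 21), (k, 34, 22, 30, 25, 31), (k, 34, 22, 30, 37, 39), (k, 34, 22, 35, 17, 21), (k, 34, 22, 35, 25, 31), (k, 34, 22, 35, 37, 39), (k, 9, 25, 12, 16, 18), (k, 9, 25, 22, 16, 18), (k, 9, 25, 30, 16, 18), (k, 9, 25, 35, 16, 18)}
π_{F, E, B} gives {(k, 34, 12), (k, 34, 22), (k, 34, 30), (k, 34, 35), (k, 9, 12), (k, 9, 22), (k, 9, 30), (k, 9, 35)} (8 duplicate(s) eliminated).

{(k, 34, 12), (k, 34, 22), (k, 34, 30), (k, 34, 35), (k, 9, 12), (k, 9, 22), (k, 9, 30), (k, 9, 35)}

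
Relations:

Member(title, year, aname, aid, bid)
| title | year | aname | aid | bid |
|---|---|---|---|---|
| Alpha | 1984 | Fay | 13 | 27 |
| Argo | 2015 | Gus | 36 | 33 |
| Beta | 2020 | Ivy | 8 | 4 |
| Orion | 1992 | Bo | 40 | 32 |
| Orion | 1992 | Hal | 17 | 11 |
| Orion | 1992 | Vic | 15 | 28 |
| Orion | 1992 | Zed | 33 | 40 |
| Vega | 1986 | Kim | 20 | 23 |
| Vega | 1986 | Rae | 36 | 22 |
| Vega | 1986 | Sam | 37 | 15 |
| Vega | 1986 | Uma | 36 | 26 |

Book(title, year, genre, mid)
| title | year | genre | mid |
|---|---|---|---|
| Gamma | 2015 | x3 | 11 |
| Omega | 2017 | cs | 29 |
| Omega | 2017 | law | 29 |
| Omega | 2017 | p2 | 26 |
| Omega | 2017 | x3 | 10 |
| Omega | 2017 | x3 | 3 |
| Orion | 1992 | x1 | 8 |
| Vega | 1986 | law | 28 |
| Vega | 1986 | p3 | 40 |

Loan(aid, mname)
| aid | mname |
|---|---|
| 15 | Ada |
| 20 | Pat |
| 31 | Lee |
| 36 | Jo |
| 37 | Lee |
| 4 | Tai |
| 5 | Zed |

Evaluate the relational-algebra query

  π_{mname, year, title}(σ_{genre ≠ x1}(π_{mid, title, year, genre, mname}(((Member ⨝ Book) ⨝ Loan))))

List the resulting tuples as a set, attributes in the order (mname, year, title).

Natural join on title, year: {(Orion, 1992, Bo, 40, 32, x1, 8), (Orion, 1992, Hal, 17, 11, x1, 8), (Orion, 1992, Vic, 15, 28, x1, 8), (Orion, 1992, Zed, 33, 40, x1, 8), (Vega, 1986, Kim, 20, 23, law, 28), (Vega, 1986, Kim, 20, 23, p3, 40), (Vega, 1986, Rae, 36, 22, law, 28), (Vega, 1986, Rae, 36, 22, p3, 40), (Vega, 1986, Sam, 37, 15, law, 28), (Vega, 1986, Sam, 37, 15, p3, 40), (Vega, 1986, Uma, 36, 26, law, 28), (Vega, 1986, Uma, 36, 26, p3, 40)}
Natural join on aid: {(Orion, 1992, Vic, 15, 28, x1, 8, Ada), (Vega, 1986, Kim, 20, 23, law, 28, Pat), (Vega, 1986, Kim, 20, 23, p3, 40, Pat), (Vega, 1986, Rae, 36, 22, law, 28, Jo), (Vega, 1986, Rae, 36, 22, p3, 40, Jo), (Vega, 1986, Sam, 37, 15, law, 28, Lee), (Vega, 1986, Sam, 37, 15, p3, 40, Lee), (Vega, 1986, Uma, 36, 26, law, 28, Jo), (Vega, 1986, Uma, 36, 26, p3, 40, Jo)}
π[mid, title, year, genre, mname]: project onto (mid, title, year, genre, mname) (2 duplicate(s) eliminated) → {(28, Vega, 1986, law, Jo), (28, Vega, 1986, law, Lee), (28, Vega, 1986, law, Pat), (40, Vega, 1986, p3, Jo), (40, Vega, 1986, p3, Lee), (40, Vega, 1986, p3, Pat), (8, Orion, 1992, x1, Ada)}
Filtering on genre ≠ x1 leaves {(28, Vega, 1986, law, Jo), (28, Vega, 1986, law, Lee), (28, Vega, 1986, law, Pat), (40, Vega, 1986, p3, Jo), (40, Vega, 1986, p3, Lee), (40, Vega, 1986, p3, Pat)}.
π[mname, year, title]: project onto (mname, year, title) (3 duplicate(s) eliminated) → {(Jo, 1986, Vega), (Lee, 1986, Vega), (Pat, 1986, Vega)}

{(Jo, 1986, Vega), (Lee, 1986, Vega), (Pat, 1986, Vega)}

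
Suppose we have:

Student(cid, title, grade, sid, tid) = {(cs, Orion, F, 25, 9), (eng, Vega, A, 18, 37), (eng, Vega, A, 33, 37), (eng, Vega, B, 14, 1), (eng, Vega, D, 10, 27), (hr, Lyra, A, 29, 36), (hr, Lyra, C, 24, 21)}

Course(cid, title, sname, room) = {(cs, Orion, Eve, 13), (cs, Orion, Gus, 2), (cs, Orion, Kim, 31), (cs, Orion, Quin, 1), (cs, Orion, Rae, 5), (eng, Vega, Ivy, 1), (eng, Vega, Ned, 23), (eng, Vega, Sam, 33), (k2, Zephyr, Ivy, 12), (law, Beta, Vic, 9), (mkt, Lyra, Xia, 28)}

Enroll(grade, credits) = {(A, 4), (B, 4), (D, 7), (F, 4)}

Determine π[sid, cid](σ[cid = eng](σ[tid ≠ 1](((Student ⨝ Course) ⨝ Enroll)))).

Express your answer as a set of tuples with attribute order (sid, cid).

{(10, eng), (18, eng), (33, eng)}

Natural join on cid, title: {(cs, Orion, F, 25, 9, Eve, 13), (cs, Orion, F, 25, 9, Gus, 2), (cs, Orion, F, 25, 9, Kim, 31), (cs, Orion, F, 25, 9, Quin, 1), (cs, Orion, F, 25, 9, Rae, 5), (eng, Vega, A, 18, 37, Ivy, 1), (eng, Vega, A, 18, 37, Ned, 23), (eng, Vega, A, 18, 37, Sam, 33), (eng, Vega, A, 33, 37, Ivy, 1), (eng, Vega, A, 33, 37, Ned, 23), (eng, Vega, A, 33, 37, Sam, 33), (eng, Vega, B, 14, 1, Ivy, 1), (eng, Vega, B, 14, 1, Ned, 23), (eng, Vega, B, 14, 1, Sam, 33), (eng, Vega, D, 10, 27, Ivy, 1), (eng, Vega, D, 10, 27, Ned, 23), (eng, Vega, D, 10, 27, Sam, 33)}
Natural join on grade: {(cs, Orion, F, 25, 9, Eve, 13, 4), (cs, Orion, F, 25, 9, Gus, 2, 4), (cs, Orion, F, 25, 9, Kim, 31, 4), (cs, Orion, F, 25, 9, Quin, 1, 4), (cs, Orion, F, 25, 9, Rae, 5, 4), (eng, Vega, A, 18, 37, Ivy, 1, 4), (eng, Vega, A, 18, 37, Ned, 23, 4), (eng, Vega, A, 18, 37, Sam, 33, 4), (eng, Vega, A, 33, 37, Ivy, 1, 4), (eng, Vega, A, 33, 37, Ned, 23, 4), (eng, Vega, A, 33, 37, Sam, 33, 4), (eng, Vega, B, 14, 1, Ivy, 1, 4), (eng, Vega, B, 14, 1, Ned, 23, 4), (eng, Vega, B, 14, 1, Sam, 33, 4), (eng, Vega, D, 10, 27, Ivy, 1, 7), (eng, Vega, D, 10, 27, Ned, 23, 7), (eng, Vega, D, 10, 27, Sam, 33, 7)}
Selection tid ≠ 1: {(cs, Orion, F, 25, 9, Eve, 13, 4), (cs, Orion, F, 25, 9, Gus, 2, 4), (cs, Orion, F, 25, 9, Kim, 31, 4), (cs, Orion, F, 25, 9, Quin, 1, 4), (cs, Orion, F, 25, 9, Rae, 5, 4), (eng, Vega, A, 18, 37, Ivy, 1, 4), (eng, Vega, A, 18, 37, Ned, 23, 4), (eng, Vega, A, 18, 37, Sam, 33, 4), (eng, Vega, A, 33, 37, Ivy, 1, 4), (eng, Vega, A, 33, 37, Ned, 23, 4), (eng, Vega, A, 33, 37, Sam, 33, 4), (eng, Vega, D, 10, 27, Ivy, 1, 7), (eng, Vega, D, 10, 27, Ned, 23, 7), (eng, Vega, D, 10, 27, Sam, 33, 7)}
Selection cid = eng: {(eng, Vega, A, 18, 37, Ivy, 1, 4), (eng, Vega, A, 18, 37, Ned, 23, 4), (eng, Vega, A, 18, 37, Sam, 33, 4), (eng, Vega, A, 33, 37, Ivy, 1, 4), (eng, Vega, A, 33, 37, Ned, 23, 4), (eng, Vega, A, 33, 37, Sam, 33, 4), (eng, Vega, D, 10, 27, Ivy, 1, 7), (eng, Vega, D, 10, 27, Ned, 23, 7), (eng, Vega, D, 10, 27, Sam, 33, 7)}
Keep only column(s) sid, cid (6 duplicate(s) eliminated): {(10, eng), (18, eng), (33, eng)}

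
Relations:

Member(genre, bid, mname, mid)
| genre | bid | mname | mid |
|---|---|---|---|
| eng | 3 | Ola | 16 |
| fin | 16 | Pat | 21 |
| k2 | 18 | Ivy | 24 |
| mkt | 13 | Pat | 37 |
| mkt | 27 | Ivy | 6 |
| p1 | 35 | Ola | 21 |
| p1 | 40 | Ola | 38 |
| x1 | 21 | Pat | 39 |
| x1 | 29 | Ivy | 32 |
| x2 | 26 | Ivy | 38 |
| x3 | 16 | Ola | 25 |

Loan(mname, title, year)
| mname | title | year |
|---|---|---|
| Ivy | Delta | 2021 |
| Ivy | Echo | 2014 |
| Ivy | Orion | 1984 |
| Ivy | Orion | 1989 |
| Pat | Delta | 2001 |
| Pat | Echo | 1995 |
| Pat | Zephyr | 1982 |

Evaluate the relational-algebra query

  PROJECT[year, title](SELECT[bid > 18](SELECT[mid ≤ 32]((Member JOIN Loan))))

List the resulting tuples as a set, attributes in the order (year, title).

Joining Member and Loan on mname yields {(fin, 16, Pat, 21, Delta, 2001), (fin, 16, Pat, 21, Echo, 1995), (fin, 16, Pat, 21, Zephyr, 1982), (k2, 18, Ivy, 24, Delta, 2021), (k2, 18, Ivy, 24, Echo, 2014), (k2, 18, Ivy, 24, Orion, 1984), (k2, 18, Ivy, 24, Orion, 1989), (mkt, 13, Pat, 37, Delta, 2001), (mkt, 13, Pat, 37, Echo, 1995), (mkt, 13, Pat, 37, Zephyr, 1982), (mkt, 27, Ivy, 6, Delta, 2021), (mkt, 27, Ivy, 6, Echo, 2014), (mkt, 27, Ivy, 6, Orion, 1984), (mkt, 27, Ivy, 6, Orion, 1989), (x1, 21, Pat, 39, Delta, 2001), (x1, 21, Pat, 39, Echo, 1995), (x1, 21, Pat, 39, Zephyr, 1982), (x1, 29, Ivy, 32, Delta, 2021), (x1, 29, Ivy, 32, Echo, 2014), (x1, 29, Ivy, 32, Orion, 1984), (x1, 29, Ivy, 32, Orion, 1989), (x2, 26, Ivy, 38, Delta, 2021), (x2, 26, Ivy, 38, Echo, 2014), (x2, 26, Ivy, 38, Orion, 1984), (x2, 26, Ivy, 38, Orion, 1989)}.
Filtering on mid ≤ 32 leaves {(fin, 16, Pat, 21, Delta, 2001), (fin, 16, Pat, 21, Echo, 1995), (fin, 16, Pat, 21, Zephyr, 1982), (k2, 18, Ivy, 24, Delta, 2021), (k2, 18, Ivy, 24, Echo, 2014), (k2, 18, Ivy, 24, Orion, 1984), (k2, 18, Ivy, 24, Orion, 1989), (mkt, 27, Ivy, 6, Delta, 2021), (mkt, 27, Ivy, 6, Echo, 2014), (mkt, 27, Ivy, 6, Orion, 1984), (mkt, 27, Ivy, 6, Orion, 1989), (x1, 29, Ivy, 32, Delta, 2021), (x1, 29, Ivy, 32, Echo, 2014), (x1, 29, Ivy, 32, Orion, 1984), (x1, 29, Ivy, 32, Orion, 1989)}.
Filtering on bid > 18 leaves {(mkt, 27, Ivy, 6, Delta, 2021), (mkt, 27, Ivy, 6, Echo, 2014), (mkt, 27, Ivy, 6, Orion, 1984), (mkt, 27, Ivy, 6, Orion, 1989), (x1, 29, Ivy, 32, Delta, 2021), (x1, 29, Ivy, 32, Echo, 2014), (x1, 29, Ivy, 32, Orion, 1984), (x1, 29, Ivy, 32, Orion, 1989)}.
π[year, title]: project onto (year, title) (4 duplicate(s) eliminated) → {(1984, Orion), (1989, Orion), (2014, Echo), (2021, Delta)}

{(1984, Orion), (1989, Orion), (2014, Echo), (2021, Delta)}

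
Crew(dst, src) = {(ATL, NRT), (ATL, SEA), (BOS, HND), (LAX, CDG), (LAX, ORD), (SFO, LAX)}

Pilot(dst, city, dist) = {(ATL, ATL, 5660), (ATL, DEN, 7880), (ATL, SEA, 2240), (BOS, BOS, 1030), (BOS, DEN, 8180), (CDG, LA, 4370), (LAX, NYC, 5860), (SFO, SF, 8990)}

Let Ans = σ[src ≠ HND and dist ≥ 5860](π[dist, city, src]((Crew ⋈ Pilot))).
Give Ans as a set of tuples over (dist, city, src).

Natural join on dst: {(ATL, NRT, ATL, 5660), (ATL, NRT, DEN, 7880), (ATL, NRT, SEA, 2240), (ATL, SEA, ATL, 5660), (ATL, SEA, DEN, 7880), (ATL, SEA, SEA, 2240), (BOS, HND, BOS, 1030), (BOS, HND, DEN, 8180), (LAX, CDG, NYC, 5860), (LAX, ORD, NYC, 5860), (SFO, LAX, SF, 8990)}
Projecting to dist, city, src: {(1030, BOS, HND), (2240, SEA, NRT), (2240, SEA, SEA), (5660, ATL, NRT), (5660, ATL, SEA), (5860, NYC, CDG), (5860, NYC, ORD), (7880, DEN, NRT), (7880, DEN, SEA), (8180, DEN, HND), (8990, SF, LAX)}
Selection src ≠ HND and dist ≥ 5860: {(5860, NYC, CDG), (5860, NYC, ORD), (7880, DEN, NRT), (7880, DEN, SEA), (8990, SF, LAX)}

{(5860, NYC, CDG), (5860, NYC, ORD), (7880, DEN, NRT), (7880, DEN, SEA), (8990, SF, LAX)}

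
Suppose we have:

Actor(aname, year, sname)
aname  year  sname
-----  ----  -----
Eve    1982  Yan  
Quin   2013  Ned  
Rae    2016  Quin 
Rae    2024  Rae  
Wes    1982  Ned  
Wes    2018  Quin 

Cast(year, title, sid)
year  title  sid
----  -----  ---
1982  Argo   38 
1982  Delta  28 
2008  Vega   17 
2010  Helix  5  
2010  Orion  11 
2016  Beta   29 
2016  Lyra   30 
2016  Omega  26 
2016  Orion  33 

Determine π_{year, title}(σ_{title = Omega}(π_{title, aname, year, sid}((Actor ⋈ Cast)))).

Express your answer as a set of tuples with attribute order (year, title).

Natural join on year: {(Eve, 1982, Yan, Argo, 38), (Eve, 1982, Yan, Delta, 28), (Rae, 2016, Quin, Beta, 29), (Rae, 2016, Quin, Lyra, 30), (Rae, 2016, Quin, Omega, 26), (Rae, 2016, Quin, Orion, 33), (Wes, 1982, Ned, Argo, 38), (Wes, 1982, Ned, Delta, 28)}
π[title, aname, year, sid]: project onto (title, aname, year, sid) → {(Argo, Eve, 1982, 38), (Argo, Wes, 1982, 38), (Beta, Rae, 2016, 29), (Delta, Eve, 1982, 28), (Delta, Wes, 1982, 28), (Lyra, Rae, 2016, 30), (Omega, Rae, 2016, 26), (Orion, Rae, 2016, 33)}
Filtering on title = Omega leaves {(Omega, Rae, 2016, 26)}.
π[year, title]: project onto (year, title) → {(2016, Omega)}

{(2016, Omega)}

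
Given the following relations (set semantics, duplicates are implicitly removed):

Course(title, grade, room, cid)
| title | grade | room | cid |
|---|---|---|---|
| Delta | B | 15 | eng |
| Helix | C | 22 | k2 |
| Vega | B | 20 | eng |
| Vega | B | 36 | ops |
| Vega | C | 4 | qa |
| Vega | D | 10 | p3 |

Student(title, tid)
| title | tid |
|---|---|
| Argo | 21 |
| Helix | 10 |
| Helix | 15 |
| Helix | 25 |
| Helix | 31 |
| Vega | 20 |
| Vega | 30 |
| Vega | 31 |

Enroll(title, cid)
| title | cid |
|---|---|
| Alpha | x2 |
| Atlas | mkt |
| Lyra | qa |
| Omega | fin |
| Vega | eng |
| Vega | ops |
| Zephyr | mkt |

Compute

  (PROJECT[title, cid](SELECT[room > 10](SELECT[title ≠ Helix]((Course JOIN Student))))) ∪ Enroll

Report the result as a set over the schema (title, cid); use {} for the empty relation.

{(Alpha, x2), (Atlas, mkt), (Lyra, qa), (Omega, fin), (Vega, eng), (Vega, ops), (Zephyr, mkt)}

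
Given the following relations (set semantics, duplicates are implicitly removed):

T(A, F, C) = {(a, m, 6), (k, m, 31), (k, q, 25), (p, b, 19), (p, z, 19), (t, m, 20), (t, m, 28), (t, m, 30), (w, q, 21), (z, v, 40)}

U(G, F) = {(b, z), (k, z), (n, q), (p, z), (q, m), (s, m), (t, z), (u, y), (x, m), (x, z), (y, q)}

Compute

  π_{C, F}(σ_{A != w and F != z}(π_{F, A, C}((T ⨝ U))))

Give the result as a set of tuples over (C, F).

T ⋈ U (natural join on F): {(a, m, 6, q), (a, m, 6, s), (a, m, 6, x), (k, m, 31, q), (k, m, 31, s), (k, m, 31, x), (k, q, 25, n), (k, q, 25, y), (p, z, 19, b), (p, z, 19, k), (p, z, 19, p), (p, z, 19, t), (p, z, 19, x), (t, m, 20, q), (t, m, 20, s), (t, m, 20, x), (t, m, 28, q), (t, m, 28, s), (t, m, 28, x), (t, m, 30, q), (t, m, 30, s), (t, m, 30, x), (w, q, 21, n), (w, q, 21, y)}
π_{F, A, C} gives {(m, a, 6), (m, k, 31), (m, t, 20), (m, t, 28), (m, t, 30), (q, k, 25), (q, w, 21), (z, p, 19)} (16 duplicate(s) eliminated).
Filtering on A != w and F != z leaves {(m, a, 6), (m, k, 31), (m, t, 20), (m, t, 28), (m, t, 30), (q, k, 25)}.
π_{C, F} gives {(20, m), (25, q), (28, m), (30, m), (31, m), (6, m)}.

{(20, m), (25, q), (28, m), (30, m), (31, m), (6, m)}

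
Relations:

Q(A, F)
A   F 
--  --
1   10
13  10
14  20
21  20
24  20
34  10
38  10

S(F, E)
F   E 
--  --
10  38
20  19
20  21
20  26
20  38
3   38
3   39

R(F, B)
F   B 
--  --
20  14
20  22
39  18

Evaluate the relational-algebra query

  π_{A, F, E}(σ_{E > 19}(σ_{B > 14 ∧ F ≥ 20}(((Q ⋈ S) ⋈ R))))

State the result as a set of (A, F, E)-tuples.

{(14, 20, 21), (14, 20, 26), (14, 20, 38), (21, 20, 21), (21, 20, 26), (21, 20, 38), (24, 20, 21), (24, 20, 26), (24, 20, 38)}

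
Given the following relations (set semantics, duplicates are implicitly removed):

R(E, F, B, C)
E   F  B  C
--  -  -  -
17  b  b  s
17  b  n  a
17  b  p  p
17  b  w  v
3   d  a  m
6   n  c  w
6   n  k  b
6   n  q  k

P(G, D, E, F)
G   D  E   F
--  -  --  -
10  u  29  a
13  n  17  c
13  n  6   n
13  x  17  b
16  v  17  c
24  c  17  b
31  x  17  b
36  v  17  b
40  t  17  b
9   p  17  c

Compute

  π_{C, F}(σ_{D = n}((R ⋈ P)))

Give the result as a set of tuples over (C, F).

{(b, n), (k, n), (w, n)}

R ⋈ P (natural join on E, F): {(17, b, b, s, 13, x), (17, b, b, s, 24, c), (17, b, b, s, 31, x), (17, b, b, s, 36, v), (17, b, b, s, 40, t), (17, b, n, a, 13, x), (17, b, n, a, 24, c), (17, b, n, a, 31, x), (17, b, n, a, 36, v), (17, b, n, a, 40, t), (17, b, p, p, 13, x), (17, b, p, p, 24, c), (17, b, p, p, 31, x), (17, b, p, p, 36, v), (17, b, p, p, 40, t), (17, b, w, v, 13, x), (17, b, w, v, 24, c), (17, b, w, v, 31, x), (17, b, w, v, 36, v), (17, b, w, v, 40, t), (6, n, c, w, 13, n), (6, n, k, b, 13, n), (6, n, q, k, 13, n)}
Apply σ_{D = n}; surviving tuples: {(6, n, c, w, 13, n), (6, n, k, b, 13, n), (6, n, q, k, 13, n)}
π_{C, F} gives {(b, n), (k, n), (w, n)}.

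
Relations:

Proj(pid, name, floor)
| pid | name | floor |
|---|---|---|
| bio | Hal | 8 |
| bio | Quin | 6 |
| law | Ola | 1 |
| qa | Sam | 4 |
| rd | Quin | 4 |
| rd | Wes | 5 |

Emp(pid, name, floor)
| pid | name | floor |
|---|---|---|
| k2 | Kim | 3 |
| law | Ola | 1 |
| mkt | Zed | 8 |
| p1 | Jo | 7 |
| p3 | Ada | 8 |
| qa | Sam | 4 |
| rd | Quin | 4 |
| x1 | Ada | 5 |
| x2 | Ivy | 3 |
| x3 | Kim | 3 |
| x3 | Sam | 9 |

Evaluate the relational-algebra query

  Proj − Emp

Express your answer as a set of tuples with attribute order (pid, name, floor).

{(bio, Hal, 8), (bio, Quin, 6), (rd, Wes, 5)}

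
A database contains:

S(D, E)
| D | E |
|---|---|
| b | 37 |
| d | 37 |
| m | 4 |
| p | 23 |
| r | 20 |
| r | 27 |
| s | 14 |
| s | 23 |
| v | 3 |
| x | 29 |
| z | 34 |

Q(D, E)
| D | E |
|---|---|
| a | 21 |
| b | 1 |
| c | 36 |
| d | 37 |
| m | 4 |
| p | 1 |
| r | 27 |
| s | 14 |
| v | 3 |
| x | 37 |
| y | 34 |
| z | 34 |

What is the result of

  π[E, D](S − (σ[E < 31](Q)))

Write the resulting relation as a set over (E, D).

{(20, r), (23, p), (23, s), (29, x), (34, z), (37, b), (37, d)}

Selection E < 31: {(a, 21), (b, 1), (m, 4), (p, 1), (r, 27), (s, 14), (v, 3)}
Taking the difference: {(b, 37), (d, 37), (p, 23), (r, 20), (s, 23), (x, 29), (z, 34)}
π[E, D]: project onto (E, D) → {(20, r), (23, p), (23, s), (29, x), (34, z), (37, b), (37, d)}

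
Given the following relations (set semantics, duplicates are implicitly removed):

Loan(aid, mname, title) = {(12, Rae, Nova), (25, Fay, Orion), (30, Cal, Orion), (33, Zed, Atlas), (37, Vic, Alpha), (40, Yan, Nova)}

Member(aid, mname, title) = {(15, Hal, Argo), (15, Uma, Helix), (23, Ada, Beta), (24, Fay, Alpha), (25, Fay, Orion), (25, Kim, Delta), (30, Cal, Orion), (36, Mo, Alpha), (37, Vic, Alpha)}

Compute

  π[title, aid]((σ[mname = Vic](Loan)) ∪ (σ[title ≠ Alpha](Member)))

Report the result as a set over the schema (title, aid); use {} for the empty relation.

{(Alpha, 37), (Argo, 15), (Beta, 23), (Delta, 25), (Helix, 15), (Orion, 25), (Orion, 30)}

Apply σ_{mname = Vic}; surviving tuples: {(37, Vic, Alpha)}
Apply σ_{title ≠ Alpha}; surviving tuples: {(15, Hal, Argo), (15, Uma, Helix), (23, Ada, Beta), (25, Fay, Orion), (25, Kim, Delta), (30, Cal, Orion)}
Union: {(37, Vic, Alpha)} with {(15, Hal, Argo), (15, Uma, Helix), (23, Ada, Beta), (25, Fay, Orion), (25, Kim, Delta), (30, Cal, Orion)} → {(15, Hal, Argo), (15, Uma, Helix), (23, Ada, Beta), (25, Fay, Orion), (25, Kim, Delta), (30, Cal, Orion), (37, Vic, Alpha)}
Projecting to title, aid: {(Alpha, 37), (Argo, 15), (Beta, 23), (Delta, 25), (Helix, 15), (Orion, 25), (Orion, 30)}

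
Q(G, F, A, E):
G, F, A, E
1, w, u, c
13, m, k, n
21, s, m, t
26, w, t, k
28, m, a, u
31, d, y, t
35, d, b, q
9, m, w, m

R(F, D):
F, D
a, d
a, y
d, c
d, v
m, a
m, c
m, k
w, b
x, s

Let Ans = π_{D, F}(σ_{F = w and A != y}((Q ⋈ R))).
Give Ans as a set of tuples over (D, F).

{(b, w)}

Natural join on F: {(1, w, u, c, b), (13, m, k, n, a), (13, m, k, n, c), (13, m, k, n, k), (26, w, t, k, b), (28, m, a, u, a), (28, m, a, u, c), (28, m, a, u, k), (31, d, y, t, c), (31, d, y, t, v), (35, d, b, q, c), (35, d, b, q, v), (9, m, w, m, a), (9, m, w, m, c), (9, m, w, m, k)}
Selection F = w and A != y: {(1, w, u, c, b), (26, w, t, k, b)}
π[D, F]: project onto (D, F) (1 duplicate(s) eliminated) → {(b, w)}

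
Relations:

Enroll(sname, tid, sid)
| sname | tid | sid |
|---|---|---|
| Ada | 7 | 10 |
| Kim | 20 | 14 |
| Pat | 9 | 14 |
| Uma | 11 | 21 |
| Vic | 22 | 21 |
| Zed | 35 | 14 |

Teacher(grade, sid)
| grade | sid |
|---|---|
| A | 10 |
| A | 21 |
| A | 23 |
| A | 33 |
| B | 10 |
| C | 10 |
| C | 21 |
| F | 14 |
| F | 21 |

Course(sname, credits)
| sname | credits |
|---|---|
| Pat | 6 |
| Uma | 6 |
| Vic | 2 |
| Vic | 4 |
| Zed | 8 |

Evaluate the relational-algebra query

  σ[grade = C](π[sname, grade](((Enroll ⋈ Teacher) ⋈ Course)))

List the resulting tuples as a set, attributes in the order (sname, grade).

{(Uma, C), (Vic, C)}

Joining Enroll and Teacher on sid yields {(Ada, 7, 10, A), (Ada, 7, 10, B), (Ada, 7, 10, C), (Kim, 20, 14, F), (Pat, 9, 14, F), (Uma, 11, 21, A), (Uma, 11, 21, C), (Uma, 11, 21, F), (Vic, 22, 21, A), (Vic, 22, 21, C), (Vic, 22, 21, F), (Zed, 35, 14, F)}.
Joining (Enroll ⋈ Teacher) and Course on sname yields {(Pat, 9, 14, F, 6), (Uma, 11, 21, A, 6), (Uma, 11, 21, C, 6), (Uma, 11, 21, F, 6), (Vic, 22, 21, A, 2), (Vic, 22, 21, A, 4), (Vic, 22, 21, C, 2), (Vic, 22, 21, C, 4), (Vic, 22, 21, F, 2), (Vic, 22, 21, F, 4), (Zed, 35, 14, F, 8)}.
Projecting to sname, grade (3 duplicate(s) eliminated): {(Pat, F), (Uma, A), (Uma, C), (Uma, F), (Vic, A), (Vic, C), (Vic, F), (Zed, F)}
Filtering on grade = C leaves {(Uma, C), (Vic, C)}.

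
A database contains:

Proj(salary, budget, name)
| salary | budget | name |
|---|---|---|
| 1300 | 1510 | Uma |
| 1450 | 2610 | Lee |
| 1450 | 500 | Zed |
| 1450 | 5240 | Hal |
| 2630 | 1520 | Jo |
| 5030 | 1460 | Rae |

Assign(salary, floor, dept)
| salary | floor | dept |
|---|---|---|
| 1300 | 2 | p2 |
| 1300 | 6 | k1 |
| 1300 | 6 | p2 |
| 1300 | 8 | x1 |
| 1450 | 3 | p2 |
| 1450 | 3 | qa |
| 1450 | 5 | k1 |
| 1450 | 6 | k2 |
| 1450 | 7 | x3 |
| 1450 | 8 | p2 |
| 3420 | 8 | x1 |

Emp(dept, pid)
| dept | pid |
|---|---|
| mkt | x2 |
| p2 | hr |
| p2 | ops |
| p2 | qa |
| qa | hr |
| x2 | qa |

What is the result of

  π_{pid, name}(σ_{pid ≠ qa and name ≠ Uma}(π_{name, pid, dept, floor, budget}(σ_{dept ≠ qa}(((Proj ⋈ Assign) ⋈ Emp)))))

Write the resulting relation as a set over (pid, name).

Natural join on salary: {(1300, 1510, Uma, 2, p2), (1300, 1510, Uma, 6, k1), (1300, 1510, Uma, 6, p2), (1300, 1510, Uma, 8, x1), (1450, 2610, Lee, 3, p2), (1450, 2610, Lee, 3, qa), (1450, 2610, Lee, 5, k1), (1450, 2610, Lee, 6, k2), (1450, 2610, Lee, 7, x3), (1450, 2610, Lee, 8, p2), (1450, 500, Zed, 3, p2), (1450, 500, Zed, 3, qa), (1450, 500, Zed, 5, k1), (1450, 500, Zed, 6, k2), (1450, 500, Zed, 7, x3), (1450, 500, Zed, 8, p2), (1450, 5240, Hal, 3, p2), (1450, 5240, Hal, 3, qa), (1450, 5240, Hal, 5, k1), (1450, 5240, Hal, 6, k2), (1450, 5240, Hal, 7, x3), (1450, 5240, Hal, 8, p2)}
Natural join on dept: {(1300, 1510, Uma, 2, p2, hr), (1300, 1510, Uma, 2, p2, ops), (1300, 1510, Uma, 2, p2, qa), (1300, 1510, Uma, 6, p2, hr), (1300, 1510, Uma, 6, p2, ops), (1300, 1510, Uma, 6, p2, qa), (1450, 2610, Lee, 3, p2, hr), (1450, 2610, Lee, 3, p2, ops), (1450, 2610, Lee, 3, p2, qa), (1450, 2610, Lee, 3, qa, hr), (1450, 2610, Lee, 8, p2, hr), (1450, 2610, Lee, 8, p2, ops), (1450, 2610, Lee, 8, p2, qa), (1450, 500, Zed, 3, p2, hr), (1450, 500, Zed, 3, p2, ops), (1450, 500, Zed, 3, p2, qa), (1450, 500, Zed, 3, qa, hr), (1450, 500, Zed, 8, p2, hr), (1450, 500, Zed, 8, p2, ops), (1450, 500, Zed, 8, p2, qa), (1450, 5240, Hal, 3, p2, hr), (1450, 5240, Hal, 3, p2, ops), (1450, 5240, Hal, 3, p2, qa), (1450, 5240, Hal, 3, qa, hr), (1450, 5240, Hal, 8, p2, hr), (1450, 5240, Hal, 8, p2, ops), (1450, 5240, Hal, 8, p2, qa)}
Selection dept ≠ qa: {(1300, 1510, Uma, 2, p2, hr), (1300, 1510, Uma, 2, p2, ops), (1300, 1510, Uma, 2, p2, qa), (1300, 1510, Uma, 6, p2, hr), (1300, 1510, Uma, 6, p2, ops), (1300, 1510, Uma, 6, p2, qa), (1450, 2610, Lee, 3, p2, hr), (1450, 2610, Lee, 3, p2, ops), (1450, 2610, Lee, 3, p2, qa), (1450, 2610, Lee, 8, p2, hr), (1450, 2610, Lee, 8, p2, ops), (1450, 2610, Lee, 8, p2, qa), (1450, 500, Zed, 3, p2, hr), (1450, 500, Zed, 3, p2, ops), (1450, 500, Zed, 3, p2, qa), (1450, 500, Zed, 8, p2, hr), (1450, 500, Zed, 8, p2, ops), (1450, 500, Zed, 8, p2, qa), (1450, 5240, Hal, 3, p2, hr), (1450, 5240, Hal, 3, p2, ops), (1450, 5240, Hal, 3, p2, qa), (1450, 5240, Hal, 8, p2, hr), (1450, 5240, Hal, 8, p2, ops), (1450, 5240, Hal, 8, p2, qa)}
π_{name, pid, dept, floor, budget} gives {(Hal, hr, p2, 3, 5240), (Hal, hr, p2, 8, 5240), (Hal, ops, p2, 3, 5240), (Hal, ops, p2, 8, 5240), (Hal, qa, p2, 3, 5240), (Hal, qa, p2, 8, 5240), (Lee, hr, p2, 3, 2610), (Lee, hr, p2, 8, 2610), (Lee, ops, p2, 3, 2610), (Lee, ops, p2, 8, 2610), (Lee, qa, p2, 3, 2610), (Lee, qa, p2, 8, 2610), (Uma, hr, p2, 2, 1510), (Uma, hr, p2, 6, 1510), (Uma, ops, p2, 2, 1510), (Uma, ops, p2, 6, 1510), (Uma, qa, p2, 2, 1510), (Uma, qa, p2, 6, 1510), (Zed, hr, p2, 3, 500), (Zed, hr, p2, 8, 500), (Zed, ops, p2, 3, 500), (Zed, ops, p2, 8, 500), (Zed, qa, p2, 3, 500), (Zed, qa, p2, 8, 500)}.
Selection pid ≠ qa and name ≠ Uma: {(Hal, hr, p2, 3, 5240), (Hal, hr, p2, 8, 5240), (Hal, ops, p2, 3, 5240), (Hal, ops, p2, 8, 5240), (Lee, hr, p2, 3, 2610), (Lee, hr, p2, 8, 2610), (Lee, ops, p2, 3, 2610), (Lee, ops, p2, 8, 2610), (Zed, hr, p2, 3, 500), (Zed, hr, p2, 8, 500), (Zed, ops, p2, 3, 500), (Zed, ops, p2, 8, 500)}
π_{pid, name} gives {(hr, Hal), (hr, Lee), (hr, Zed), (ops, Hal), (ops, Lee), (ops, Zed)} (6 duplicate(s) eliminated).

{(hr, Hal), (hr, Lee), (hr, Zed), (ops, Hal), (ops, Lee), (ops, Zed)}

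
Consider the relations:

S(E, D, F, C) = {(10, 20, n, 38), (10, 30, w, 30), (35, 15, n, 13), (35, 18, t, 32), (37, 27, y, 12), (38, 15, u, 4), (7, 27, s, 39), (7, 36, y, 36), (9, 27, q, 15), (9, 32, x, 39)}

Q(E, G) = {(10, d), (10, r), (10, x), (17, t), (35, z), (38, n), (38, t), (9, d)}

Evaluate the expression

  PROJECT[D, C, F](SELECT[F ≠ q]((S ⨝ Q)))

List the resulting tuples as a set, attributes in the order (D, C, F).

Natural join on E: {(10, 20, n, 38, d), (10, 20, n, 38, r), (10, 20, n, 38, x), (10, 30, w, 30, d), (10, 30, w, 30, r), (10, 30, w, 30, x), (35, 15, n, 13, z), (35, 18, t, 32, z), (38, 15, u, 4, n), (38, 15, u, 4, t), (9, 27, q, 15, d), (9, 32, x, 39, d)}
σ[F ≠ q]: keep tuples satisfying F ≠ q → {(10, 20, n, 38, d), (10, 20, n, 38, r), (10, 20, n, 38, x), (10, 30, w, 30, d), (10, 30, w, 30, r), (10, 30, w, 30, x), (35, 15, n, 13, z), (35, 18, t, 32, z), (38, 15, u, 4, n), (38, 15, u, 4, t), (9, 32, x, 39, d)}
π[D, C, F]: project onto (D, C, F) (5 duplicate(s) eliminated) → {(15, 13, n), (15, 4, u), (18, 32, t), (20, 38, n), (30, 30, w), (32, 39, x)}

{(15, 13, n), (15, 4, u), (18, 32, t), (20, 38, n), (30, 30, w), (32, 39, x)}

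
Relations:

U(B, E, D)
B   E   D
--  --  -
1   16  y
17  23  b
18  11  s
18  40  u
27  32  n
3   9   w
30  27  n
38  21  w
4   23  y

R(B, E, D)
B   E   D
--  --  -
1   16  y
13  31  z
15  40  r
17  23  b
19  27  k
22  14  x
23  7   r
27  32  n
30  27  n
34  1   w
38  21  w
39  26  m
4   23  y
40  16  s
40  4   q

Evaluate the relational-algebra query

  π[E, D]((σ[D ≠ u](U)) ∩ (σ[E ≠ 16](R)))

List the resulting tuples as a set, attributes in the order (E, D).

{(21, w), (23, b), (23, y), (27, n), (32, n)}

σ[D ≠ u]: keep tuples satisfying D ≠ u → {(1, 16, y), (17, 23, b), (18, 11, s), (27, 32, n), (3, 9, w), (30, 27, n), (38, 21, w), (4, 23, y)}
σ[E ≠ 16]: keep tuples satisfying E ≠ 16 → {(13, 31, z), (15, 40, r), (17, 23, b), (19, 27, k), (22, 14, x), (23, 7, r), (27, 32, n), (30, 27, n), (34, 1, w), (38, 21, w), (39, 26, m), (4, 23, y), (40, 4, q)}
Taking the intersection: {(17, 23, b), (27, 32, n), (30, 27, n), (38, 21, w), (4, 23, y)}
π_{E, D} gives {(21, w), (23, b), (23, y), (27, n), (32, n)}.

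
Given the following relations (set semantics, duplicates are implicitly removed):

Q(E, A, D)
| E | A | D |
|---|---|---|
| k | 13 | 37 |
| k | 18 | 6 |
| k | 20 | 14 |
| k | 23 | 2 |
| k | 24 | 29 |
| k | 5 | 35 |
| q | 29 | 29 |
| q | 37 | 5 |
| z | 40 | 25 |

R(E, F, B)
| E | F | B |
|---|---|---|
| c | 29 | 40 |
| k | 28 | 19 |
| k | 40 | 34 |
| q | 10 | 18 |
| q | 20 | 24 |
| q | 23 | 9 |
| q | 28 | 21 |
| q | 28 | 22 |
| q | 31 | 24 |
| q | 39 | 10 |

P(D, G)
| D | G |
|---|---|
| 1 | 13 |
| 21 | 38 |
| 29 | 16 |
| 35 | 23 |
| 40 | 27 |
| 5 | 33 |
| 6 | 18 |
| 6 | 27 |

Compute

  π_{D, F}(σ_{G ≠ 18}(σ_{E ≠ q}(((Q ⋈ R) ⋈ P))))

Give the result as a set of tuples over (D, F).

Joining Q and R on E yields {(k, 13, 37, 28, 19), (k, 13, 37, 40, 34), (k, 18, 6, 28, 19), (k, 18, 6, 40, 34), (k, 20, 14, 28, 19), (k, 20, 14, 40, 34), (k, 23, 2, 28, 19), (k, 23, 2, 40, 34), (k, 24, 29, 28, 19), (k, 24, 29, 40, 34), (k, 5, 35, 28, 19), (k, 5, 35, 40, 34), (q, 29, 29, 10, 18), (q, 29, 29, 20, 24), (q, 29, 29, 23, 9), (q, 29, 29, 28, 21), (q, 29, 29, 28, 22), (q, 29, 29, 31, 24), (q, 29, 29, 39, 10), (q, 37, 5, 10, 18), (q, 37, 5, 20, 24), (q, 37, 5, 23, 9), (q, 37, 5, 28, 21), (q, 37, 5, 28, 22), (q, 37, 5, 31, 24), (q, 37, 5, 39, 10)}.
Joining (Q ⋈ R) and P on D yields {(k, 18, 6, 28, 19, 18), (k, 18, 6, 28, 19, 27), (k, 18, 6, 40, 34, 18), (k, 18, 6, 40, 34, 27), (k, 24, 29, 28, 19, 16), (k, 24, 29, 40, 34, 16), (k, 5, 35, 28, 19, 23), (k, 5, 35, 40, 34, 23), (q, 29, 29, 10, 18, 16), (q, 29, 29, 20, 24, 16), (q, 29, 29, 23, 9, 16), (q, 29, 29, 28, 21, 16), (q, 29, 29, 28, 22, 16), (q, 29, 29, 31, 24, 16), (q, 29, 29, 39, 10, 16), (q, 37, 5, 10, 18, 33), (q, 37, 5, 20, 24, 33), (q, 37, 5, 23, 9, 33), (q, 37, 5, 28, 21, 33), (q, 37, 5, 28, 22, 33), (q, 37, 5, 31, 24, 33), (q, 37, 5, 39, 10, 33)}.
σ[E ≠ q]: keep tuples satisfying E ≠ q → {(k, 18, 6, 28, 19, 18), (k, 18, 6, 28, 19, 27), (k, 18, 6, 40, 34, 18), (k, 18, 6, 40, 34, 27), (k, 24, 29, 28, 19, 16), (k, 24, 29, 40, 34, 16), (k, 5, 35, 28, 19, 23), (k, 5, 35, 40, 34, 23)}
σ[G ≠ 18]: keep tuples satisfying G ≠ 18 → {(k, 18, 6, 28, 19, 27), (k, 18, 6, 40, 34, 27), (k, 24, 29, 28, 19, 16), (k, 24, 29, 40, 34, 16), (k, 5, 35, 28, 19, 23), (k, 5, 35, 40, 34, 23)}
Keep only column(s) D, F: {(29, 28), (29, 40), (35, 28), (35, 40), (6, 28), (6, 40)}

{(29, 28), (29, 40), (35, 28), (35, 40), (6, 28), (6, 40)}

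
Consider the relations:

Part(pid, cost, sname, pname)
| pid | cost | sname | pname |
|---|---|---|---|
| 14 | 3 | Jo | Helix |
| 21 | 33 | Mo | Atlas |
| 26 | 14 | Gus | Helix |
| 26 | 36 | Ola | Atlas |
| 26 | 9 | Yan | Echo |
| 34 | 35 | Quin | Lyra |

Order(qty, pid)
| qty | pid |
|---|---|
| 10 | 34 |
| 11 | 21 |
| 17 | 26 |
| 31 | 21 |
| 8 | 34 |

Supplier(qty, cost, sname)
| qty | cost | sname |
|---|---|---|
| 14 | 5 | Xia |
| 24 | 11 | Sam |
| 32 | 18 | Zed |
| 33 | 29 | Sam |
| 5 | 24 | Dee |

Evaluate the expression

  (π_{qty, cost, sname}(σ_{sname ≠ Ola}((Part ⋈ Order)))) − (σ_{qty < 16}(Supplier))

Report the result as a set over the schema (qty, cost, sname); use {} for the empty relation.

Part ⋈ Order (natural join on pid): {(21, 33, Mo, Atlas, 11), (21, 33, Mo, Atlas, 31), (26, 14, Gus, Helix, 17), (26, 36, Ola, Atlas, 17), (26, 9, Yan, Echo, 17), (34, 35, Quin, Lyra, 10), (34, 35, Quin, Lyra, 8)}
Selection sname ≠ Ola: {(21, 33, Mo, Atlas, 11), (21, 33, Mo, Atlas, 31), (26, 14, Gus, Helix, 17), (26, 9, Yan, Echo, 17), (34, 35, Quin, Lyra, 10), (34, 35, Quin, Lyra, 8)}
Keep only column(s) qty, cost, sname: {(10, 35, Quin), (11, 33, Mo), (17, 14, Gus), (17, 9, Yan), (31, 33, Mo), (8, 35, Quin)}
Selection qty < 16: {(14, 5, Xia), (5, 24, Dee)}
Difference: {(10, 35, Quin), (11, 33, Mo), (17, 14, Gus), (17, 9, Yan), (31, 33, Mo), (8, 35, Quin)} with {(14, 5, Xia), (5, 24, Dee)} → {(10, 35, Quin), (11, 33, Mo), (17, 14, Gus), (17, 9, Yan), (31, 33, Mo), (8, 35, Quin)}

{(10, 35, Quin), (11, 33, Mo), (17, 14, Gus), (17, 9, Yan), (31, 33, Mo), (8, 35, Quin)}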